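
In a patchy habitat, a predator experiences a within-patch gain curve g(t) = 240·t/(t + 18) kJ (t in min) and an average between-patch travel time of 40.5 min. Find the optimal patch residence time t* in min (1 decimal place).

27.0 min

Maximise g(t)/(T+t): set derivative to zero → g'(t)(T+t) = g(t).
g'(t) = 240·18/(t + 18)². Setting 240·18/(t+18)² = 240t/[(t+18)(40.5+t)] gives 18(40.5+t) = t(t+18), so t² = 18×40.5 = 729.
t* = √729 = 27 min.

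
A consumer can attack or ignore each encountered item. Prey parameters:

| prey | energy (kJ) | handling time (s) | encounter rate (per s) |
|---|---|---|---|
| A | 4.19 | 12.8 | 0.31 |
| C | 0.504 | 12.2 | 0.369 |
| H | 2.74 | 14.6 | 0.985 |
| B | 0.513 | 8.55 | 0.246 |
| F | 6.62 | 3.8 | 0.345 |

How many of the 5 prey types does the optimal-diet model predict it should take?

Profitabilities (E/h, kJ/s): F 1.74, A 0.327, H 0.188, B 0.06, C 0.0413. Add prey in this order while the next type's profitability exceeds the intake rate on those already taken.
Rate on top 1: 0.9883. A: 0.327 < 0.9883 → exclude; stop.
Optimal diet: F — 1 of 5 types.

1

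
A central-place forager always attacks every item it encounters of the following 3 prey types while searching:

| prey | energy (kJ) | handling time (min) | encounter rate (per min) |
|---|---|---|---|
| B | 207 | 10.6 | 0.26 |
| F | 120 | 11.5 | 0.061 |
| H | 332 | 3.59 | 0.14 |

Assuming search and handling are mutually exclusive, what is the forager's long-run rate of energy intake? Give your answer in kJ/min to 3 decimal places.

Energy encountered per unit search time: 0.26×207 + 0.061×120 + 0.14×332 = 107.6 kJ/min.
Handling time per unit search time: 0.26×10.6 + 0.061×11.5 + 0.14×3.59 = 3.96.
Rate = 107.6/(1 + 3.96) = 21.7 kJ/min.

21.697 kJ/min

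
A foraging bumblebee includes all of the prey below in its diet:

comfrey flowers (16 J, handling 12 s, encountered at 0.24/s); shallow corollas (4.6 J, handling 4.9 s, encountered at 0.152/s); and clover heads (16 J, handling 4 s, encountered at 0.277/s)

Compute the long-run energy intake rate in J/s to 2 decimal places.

Energy encountered per unit search time: 0.24×16 + 0.152×4.6 + 0.277×16 = 8.971 J/s.
Handling time per unit search time: 0.24×12 + 0.152×4.9 + 0.277×4 = 4.733.
Rate = 8.971/(1 + 4.733) = 1.565 J/s.

1.56 J/s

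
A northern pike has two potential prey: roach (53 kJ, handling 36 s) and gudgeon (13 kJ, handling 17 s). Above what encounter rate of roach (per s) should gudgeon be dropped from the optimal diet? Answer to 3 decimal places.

0.030 per s

At the threshold, the rate on roach alone equals the profitability of gudgeon: λ·53/(1 + λ·36) = 13/17 = 0.7647.
Rearranging, λ(53 − 0.7647×36) = 0.7647, so λ = 0.7647/25.47 = 0.03002 per s.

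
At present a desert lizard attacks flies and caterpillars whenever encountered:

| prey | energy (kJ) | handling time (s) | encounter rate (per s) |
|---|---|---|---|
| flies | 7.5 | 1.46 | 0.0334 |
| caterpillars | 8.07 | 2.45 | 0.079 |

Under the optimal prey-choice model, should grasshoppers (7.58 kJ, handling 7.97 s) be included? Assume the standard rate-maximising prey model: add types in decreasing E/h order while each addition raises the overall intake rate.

On flies and caterpillars alone, R = ΣλE/(1+Σλh) = 0.888/1.242 = 0.7148 kJ/s.
Profitability of grasshoppers: 7.58/7.97 = 0.9511 kJ/s.
Since 0.9511 > R, including grasshoppers increases the long-run rate.

Yes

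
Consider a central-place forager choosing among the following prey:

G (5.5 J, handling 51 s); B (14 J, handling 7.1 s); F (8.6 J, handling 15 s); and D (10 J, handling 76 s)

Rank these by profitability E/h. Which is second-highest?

F

Profitability E/h (J/s): G = 5.5/51 = 0.108, B = 14/7.1 = 1.97, F = 8.6/15 = 0.573, D = 10/76 = 0.132.
Ranked: B > F > D > G.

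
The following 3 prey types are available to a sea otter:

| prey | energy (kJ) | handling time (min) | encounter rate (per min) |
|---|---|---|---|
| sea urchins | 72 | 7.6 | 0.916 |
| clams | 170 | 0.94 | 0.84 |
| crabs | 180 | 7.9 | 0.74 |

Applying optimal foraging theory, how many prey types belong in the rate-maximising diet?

1

E/h in descending order: clams 181, crabs 22.8, sea urchins 9.47 kJ/min. The optimal diet is the largest prefix of this list for which every included type satisfies E_i/h_i > R on the types above it.
Rate on top 1: 79.79. crabs: 22.8 < 79.79 → exclude; stop.
Optimal diet: clams — 1 of 3 types.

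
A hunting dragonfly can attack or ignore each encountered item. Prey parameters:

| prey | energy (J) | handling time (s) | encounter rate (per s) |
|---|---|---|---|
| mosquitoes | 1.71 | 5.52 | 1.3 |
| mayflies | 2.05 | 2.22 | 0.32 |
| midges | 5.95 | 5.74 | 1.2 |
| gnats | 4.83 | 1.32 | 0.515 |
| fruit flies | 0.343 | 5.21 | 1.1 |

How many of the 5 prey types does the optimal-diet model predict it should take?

Profitabilities (E/h, J/s): gnats 3.66, midges 1.04, mayflies 0.923, mosquitoes 0.31, fruit flies 0.0658. Add prey in this order while the next type's profitability exceeds the intake rate on those already taken.
Rate on top 1: 1.481. midges: 1.04 < 1.481 → exclude; stop.
Optimal diet: gnats — 1 of 5 types.

1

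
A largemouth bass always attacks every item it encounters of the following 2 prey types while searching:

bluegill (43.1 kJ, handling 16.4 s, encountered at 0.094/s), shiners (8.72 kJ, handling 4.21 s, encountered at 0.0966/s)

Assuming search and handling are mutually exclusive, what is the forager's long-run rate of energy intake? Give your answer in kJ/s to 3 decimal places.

R = (0.094×43.1 + 0.0966×8.72) / (1 + 0.094×16.4 + 0.0966×4.21) = 4.894/2.948 = 1.66 kJ/s.

1.660 kJ/s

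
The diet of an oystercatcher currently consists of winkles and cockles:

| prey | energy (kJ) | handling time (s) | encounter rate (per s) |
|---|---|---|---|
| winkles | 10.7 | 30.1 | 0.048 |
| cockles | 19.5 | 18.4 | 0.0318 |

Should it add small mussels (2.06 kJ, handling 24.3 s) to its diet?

No

Current rate: (0.048×10.7 + 0.0318×19.5)/(1 + 0.048×30.1 + 0.0318×18.4) = 0.3742 kJ/s.
Profitability of small mussels: 2.06/24.3 = 0.08477 kJ/s.
0.08477 < 0.3742, so adding small mussels would lower the average — exclude it.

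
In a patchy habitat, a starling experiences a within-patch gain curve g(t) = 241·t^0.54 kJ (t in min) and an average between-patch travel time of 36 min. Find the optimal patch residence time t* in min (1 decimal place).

Optimal t* satisfies g'(t*) = g(t*)/(T + t*).
g'(t) = 0.54·241·t^-0.46. Setting 0.54·241·t^-0.46 = 241·t^0.54/(36+t) gives 0.54(36+t) = t, so 0.46·t = 0.54×36.
t* = 0.54×36/0.46 = 42.26 min.

42.3 min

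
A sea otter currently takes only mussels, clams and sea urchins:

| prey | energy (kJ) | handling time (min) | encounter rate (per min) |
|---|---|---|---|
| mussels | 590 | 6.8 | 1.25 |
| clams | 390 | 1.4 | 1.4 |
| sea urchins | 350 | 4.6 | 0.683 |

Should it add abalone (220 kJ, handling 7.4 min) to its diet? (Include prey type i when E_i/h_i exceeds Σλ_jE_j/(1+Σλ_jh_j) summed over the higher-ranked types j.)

No

Current rate: (1.25×590 + 1.4×390 + 0.683×350)/(1 + 1.25×6.8 + 1.4×1.4 + 0.683×4.6) = 104.3 kJ/min.
abalone: E/h = 220/7.4 = 29.73 kJ/min.
29.73 < 104.3, so adding abalone would lower the average — exclude it.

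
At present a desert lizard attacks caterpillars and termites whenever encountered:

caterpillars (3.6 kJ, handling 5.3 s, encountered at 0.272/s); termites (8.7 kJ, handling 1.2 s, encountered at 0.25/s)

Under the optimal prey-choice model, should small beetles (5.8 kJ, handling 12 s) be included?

No

Current rate: (0.272×3.6 + 0.25×8.7)/(1 + 0.272×5.3 + 0.25×1.2) = 1.15 kJ/s.
small beetles: E/h = 5.8/12 = 0.4833 kJ/s.
Since 0.4833 < R, time spent handling small beetles is better spent searching.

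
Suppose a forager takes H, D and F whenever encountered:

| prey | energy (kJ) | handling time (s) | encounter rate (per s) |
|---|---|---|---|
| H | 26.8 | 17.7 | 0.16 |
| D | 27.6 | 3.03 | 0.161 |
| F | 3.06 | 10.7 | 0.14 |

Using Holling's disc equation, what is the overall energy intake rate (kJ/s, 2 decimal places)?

R = Σλ_iE_i / (1 + Σλ_ih_i)
Numerator: 0.16×26.8 + 0.161×27.6 + 0.14×3.06 = 9.16
Denominator: 1 + 0.16×17.7 + 0.161×3.03 + 0.14×10.7 = 5.818
R = 9.16/5.818 = 1.574 kJ/s

1.57 kJ/s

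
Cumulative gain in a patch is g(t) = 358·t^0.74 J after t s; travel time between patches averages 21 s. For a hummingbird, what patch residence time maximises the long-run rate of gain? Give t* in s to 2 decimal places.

By the marginal value theorem, leave when the instantaneous gain rate g'(t) equals the habitat-wide average g(t)/(T + t).
g'(t) = 0.74·358·t^-0.26. Setting 0.74·358·t^-0.26 = 358·t^0.74/(21+t) gives 0.74(21+t) = t, so 0.26·t = 0.74×21.
t* = 0.74×21/0.26 = 59.77 s.

59.77 s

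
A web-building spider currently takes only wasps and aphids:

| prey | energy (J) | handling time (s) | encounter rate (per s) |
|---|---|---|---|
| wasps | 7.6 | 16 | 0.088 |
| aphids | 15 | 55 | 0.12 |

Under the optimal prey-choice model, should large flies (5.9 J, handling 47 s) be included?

On wasps and aphids alone, R = ΣλE/(1+Σλh) = 2.469/9.008 = 0.2741 J/s.
large flies: E/h = 5.9/47 = 0.1255 J/s.
Since 0.1255 < R, time spent handling large flies is better spent searching.

No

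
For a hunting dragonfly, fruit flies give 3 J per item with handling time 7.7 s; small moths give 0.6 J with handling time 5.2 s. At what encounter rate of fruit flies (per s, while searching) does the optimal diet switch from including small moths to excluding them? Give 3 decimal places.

0.055 per s

Drop small moths once their profitability E₂/h₂ falls below the rate achievable on fruit flies alone: E₂/h₂ = λE₁/(1 + λh₁).
Solve for λ: λE₁h₂ = E₂(1 + λh₁) → λ(E₁h₂ − E₂h₁) = E₂ → λ = E₂/(E₁h₂ − E₂h₁).
λ = 0.6/(3×5.2 − 0.6×7.7) = 0.6/10.98 = 0.05464 per s.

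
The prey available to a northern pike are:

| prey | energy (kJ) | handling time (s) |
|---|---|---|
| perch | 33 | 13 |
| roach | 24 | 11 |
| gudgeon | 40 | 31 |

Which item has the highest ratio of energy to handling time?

Profitability E/h (kJ/s): perch = 33/13 = 2.54, roach = 24/11 = 2.18, gudgeon = 40/31 = 1.29.
Ranked: perch > roach > gudgeon.

perch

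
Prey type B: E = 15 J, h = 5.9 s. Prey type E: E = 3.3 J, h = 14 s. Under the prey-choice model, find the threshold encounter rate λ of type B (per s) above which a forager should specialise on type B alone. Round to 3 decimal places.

Drop type E once their profitability E₂/h₂ falls below the rate achievable on type B alone: E₂/h₂ = λE₁/(1 + λh₁).
Solve for λ: λE₁h₂ = E₂(1 + λh₁) → λ(E₁h₂ − E₂h₁) = E₂ → λ = E₂/(E₁h₂ − E₂h₁).
λ = 3.3/(15×14 − 3.3×5.9) = 3.3/190.5 = 0.01732 per s.

0.017 per s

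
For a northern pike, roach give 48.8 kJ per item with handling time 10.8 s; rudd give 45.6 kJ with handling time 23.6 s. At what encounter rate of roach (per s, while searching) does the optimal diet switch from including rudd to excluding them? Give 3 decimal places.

0.069 per s

The zero-one rule: include rudd iff E₂/h₂ > λE₁/(1+λh₁). Equality gives the switch point.
λE₁h₂ = E₂ + λE₂h₁ ⇒ λ = E₂/(E₁h₂ − E₂h₁) = 45.6/(1152 − 492.5) = 0.06917 per s.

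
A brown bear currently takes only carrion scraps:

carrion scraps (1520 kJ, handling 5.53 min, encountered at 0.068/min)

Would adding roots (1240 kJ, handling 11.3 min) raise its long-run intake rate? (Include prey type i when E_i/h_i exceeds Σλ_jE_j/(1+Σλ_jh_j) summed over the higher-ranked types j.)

Yes

On carrion scraps alone, R = ΣλE/(1+Σλh) = 103.4/1.376 = 75.11 kJ/min.
Profitability of roots: 1240/11.3 = 109.7 kJ/min.
109.7 > 75.11, so adding roots raises the average — include it.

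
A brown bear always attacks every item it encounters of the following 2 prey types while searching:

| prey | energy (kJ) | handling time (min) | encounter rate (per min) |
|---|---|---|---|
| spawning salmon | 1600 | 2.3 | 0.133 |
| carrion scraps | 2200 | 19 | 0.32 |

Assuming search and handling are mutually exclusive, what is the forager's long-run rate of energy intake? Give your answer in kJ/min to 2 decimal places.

124.13 kJ/min

Energy encountered per unit search time: 0.133×1600 + 0.32×2200 = 916.8 kJ/min.
Handling time per unit search time: 0.133×2.3 + 0.32×19 = 6.386.
Rate = 916.8/(1 + 6.386) = 124.1 kJ/min.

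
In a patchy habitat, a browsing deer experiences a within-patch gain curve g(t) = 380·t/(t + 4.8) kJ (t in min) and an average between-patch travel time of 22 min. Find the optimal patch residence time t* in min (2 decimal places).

10.28 min

Optimal t* satisfies g'(t*) = g(t*)/(T + t*).
g'(t) = 380·4.8/(t + 4.8)². Setting 380·4.8/(t+4.8)² = 380t/[(t+4.8)(22+t)] gives 4.8(22+t) = t(t+4.8), so t² = 4.8×22 = 105.6.
t* = √105.6 = 10.28 min.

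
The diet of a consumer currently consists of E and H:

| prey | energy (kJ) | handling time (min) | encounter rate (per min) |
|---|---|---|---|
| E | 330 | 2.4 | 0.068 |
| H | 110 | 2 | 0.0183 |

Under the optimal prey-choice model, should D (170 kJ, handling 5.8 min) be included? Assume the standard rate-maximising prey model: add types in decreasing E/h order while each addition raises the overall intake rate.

Yes

On E and H alone, R = ΣλE/(1+Σλh) = 24.45/1.2 = 20.38 kJ/min.
D: E/h = 170/5.8 = 29.31 kJ/min.
Since 29.31 > R, including D increases the long-run rate.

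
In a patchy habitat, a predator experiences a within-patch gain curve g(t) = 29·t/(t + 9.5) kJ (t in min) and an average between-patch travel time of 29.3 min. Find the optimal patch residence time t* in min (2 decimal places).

16.68 min

By the marginal value theorem, leave when the instantaneous gain rate g'(t) equals the habitat-wide average g(t)/(T + t).
g'(t) = 29·9.5/(t + 9.5)². Setting 29·9.5/(t+9.5)² = 29t/[(t+9.5)(29.3+t)] gives 9.5(29.3+t) = t(t+9.5), so t² = 9.5×29.3 = 278.4.
t* = √278.4 = 16.68 min.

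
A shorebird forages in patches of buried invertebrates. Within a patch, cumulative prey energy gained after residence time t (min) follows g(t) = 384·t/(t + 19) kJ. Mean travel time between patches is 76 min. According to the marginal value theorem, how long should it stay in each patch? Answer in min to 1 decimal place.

Optimal t* satisfies g'(t*) = g(t*)/(T + t*).
g'(t) = 384·19/(t + 19)². Setting 384·19/(t+19)² = 384t/[(t+19)(76+t)] gives 19(76+t) = t(t+19), so t² = 19×76 = 1444.
t* = √1444 = 38 min.

38.0 min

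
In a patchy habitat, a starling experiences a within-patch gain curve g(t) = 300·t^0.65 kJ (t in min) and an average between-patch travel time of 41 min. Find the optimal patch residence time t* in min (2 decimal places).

Optimal t* satisfies g'(t*) = g(t*)/(T + t*).
g'(t) = 0.65·300·t^-0.35. Setting 0.65·300·t^-0.35 = 300·t^0.65/(41+t) gives 0.65(41+t) = t, so 0.35·t = 0.65×41.
t* = 0.65×41/0.35 = 76.14 min.

76.14 min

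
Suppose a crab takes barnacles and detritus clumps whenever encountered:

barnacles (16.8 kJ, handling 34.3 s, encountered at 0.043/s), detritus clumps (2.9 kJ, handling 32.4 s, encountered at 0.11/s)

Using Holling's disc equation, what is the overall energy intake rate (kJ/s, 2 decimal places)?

0.17 kJ/s

R = (0.043×16.8 + 0.11×2.9) / (1 + 0.043×34.3 + 0.11×32.4) = 1.041/6.039 = 0.1724 kJ/s.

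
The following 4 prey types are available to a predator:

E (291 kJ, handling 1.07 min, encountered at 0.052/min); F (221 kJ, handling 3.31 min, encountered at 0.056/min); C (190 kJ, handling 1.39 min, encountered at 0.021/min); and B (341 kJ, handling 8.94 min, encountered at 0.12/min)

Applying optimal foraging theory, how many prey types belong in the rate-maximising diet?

4

E/h in descending order: E 272, C 137, F 66.8, B 38.1 kJ/min. The optimal diet is the largest prefix of this list for which every included type satisfies E_i/h_i > R on the types above it.
Rate on top 1: 14.33. C: 137 > 14.33 → include.
Rate on top 2: 17.63. F: 66.8 > 17.63 → include.
Rate on top 3: 24.8. B: 38.1 > 24.8 → include.
Optimal diet: E, C, F, B — 4 of 4 types.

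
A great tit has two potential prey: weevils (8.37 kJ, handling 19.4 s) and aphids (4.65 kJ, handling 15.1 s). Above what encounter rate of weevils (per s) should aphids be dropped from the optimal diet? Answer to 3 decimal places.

0.129 per s

At the threshold, the rate on weevils alone equals the profitability of aphids: λ·8.37/(1 + λ·19.4) = 4.65/15.1 = 0.3079.
Rearranging, λ(8.37 − 0.3079×19.4) = 0.3079, so λ = 0.3079/2.396 = 0.1285 per s.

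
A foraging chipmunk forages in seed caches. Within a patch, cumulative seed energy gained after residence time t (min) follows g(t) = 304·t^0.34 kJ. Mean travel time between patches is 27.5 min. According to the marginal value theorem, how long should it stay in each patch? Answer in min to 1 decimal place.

By the marginal value theorem, leave when the instantaneous gain rate g'(t) equals the habitat-wide average g(t)/(T + t).
g'(t) = 0.34·304·t^-0.66. Setting 0.34·304·t^-0.66 = 304·t^0.34/(27.5+t) gives 0.34(27.5+t) = t, so 0.66·t = 0.34×27.5.
t* = 0.34×27.5/0.66 = 14.17 min.

14.2 min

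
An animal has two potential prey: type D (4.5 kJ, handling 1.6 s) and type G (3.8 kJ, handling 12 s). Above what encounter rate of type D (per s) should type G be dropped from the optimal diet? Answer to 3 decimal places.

0.079 per s

The zero-one rule: include type G iff E₂/h₂ > λE₁/(1+λh₁). Equality gives the switch point.
λE₁h₂ = E₂ + λE₂h₁ ⇒ λ = E₂/(E₁h₂ − E₂h₁) = 3.8/(54 − 6.08) = 0.0793 per s.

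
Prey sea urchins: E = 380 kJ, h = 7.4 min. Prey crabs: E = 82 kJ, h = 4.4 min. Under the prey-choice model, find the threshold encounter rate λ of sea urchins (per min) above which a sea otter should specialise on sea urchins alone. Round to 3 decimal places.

0.077 per min

At the threshold, the rate on sea urchins alone equals the profitability of crabs: λ·380/(1 + λ·7.4) = 82/4.4 = 18.64.
Rearranging, λ(380 − 18.64×7.4) = 18.64, so λ = 18.64/242.1 = 0.07698 per min.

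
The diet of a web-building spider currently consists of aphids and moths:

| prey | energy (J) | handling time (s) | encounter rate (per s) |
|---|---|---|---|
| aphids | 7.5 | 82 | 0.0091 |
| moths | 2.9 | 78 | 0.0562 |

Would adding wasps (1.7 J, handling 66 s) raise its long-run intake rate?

No

Intake rate on the current diet: R = (0.0091×7.5 + 0.0562×2.9) / (1 + 0.0091×82 + 0.0562×78) = 0.2312/6.13 = 0.03772 J/s.
wasps: E/h = 1.7/66 = 0.02576 J/s.
Since 0.02576 < R, time spent handling wasps is better spent searching.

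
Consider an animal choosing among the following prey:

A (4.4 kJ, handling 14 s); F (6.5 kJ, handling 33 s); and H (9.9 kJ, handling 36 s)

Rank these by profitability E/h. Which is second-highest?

Profitability E/h (kJ/s): A = 4.4/14 = 0.314, F = 6.5/33 = 0.197, H = 9.9/36 = 0.275.
Ranked: A > H > F.

H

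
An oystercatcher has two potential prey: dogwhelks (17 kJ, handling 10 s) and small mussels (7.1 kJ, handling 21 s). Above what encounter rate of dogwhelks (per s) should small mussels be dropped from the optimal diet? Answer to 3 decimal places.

0.025 per s

The zero-one rule: include small mussels iff E₂/h₂ > λE₁/(1+λh₁). Equality gives the switch point.
λE₁h₂ = E₂ + λE₂h₁ ⇒ λ = E₂/(E₁h₂ − E₂h₁) = 7.1/(357 − 71) = 0.02483 per s.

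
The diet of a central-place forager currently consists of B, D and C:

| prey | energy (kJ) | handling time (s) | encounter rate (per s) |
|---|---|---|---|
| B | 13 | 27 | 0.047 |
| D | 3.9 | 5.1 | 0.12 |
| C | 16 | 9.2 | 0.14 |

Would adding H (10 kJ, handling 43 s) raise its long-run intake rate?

No

Intake rate on the current diet: R = (0.047×13 + 0.12×3.9 + 0.14×16) / (1 + 0.047×27 + 0.12×5.1 + 0.14×9.2) = 3.319/4.169 = 0.7961 kJ/s.
Profitability of H: 10/43 = 0.2326 kJ/s.
0.2326 < 0.7961, so adding H would lower the average — exclude it.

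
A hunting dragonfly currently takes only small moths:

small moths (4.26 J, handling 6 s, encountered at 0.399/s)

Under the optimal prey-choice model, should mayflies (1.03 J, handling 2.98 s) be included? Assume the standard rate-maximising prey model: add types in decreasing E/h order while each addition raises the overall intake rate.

On small moths alone, R = ΣλE/(1+Σλh) = 1.7/3.394 = 0.5008 J/s.
mayflies: E/h = 1.03/2.98 = 0.3456 J/s.
Since 0.3456 < R, time spent handling mayflies is better spent searching.

No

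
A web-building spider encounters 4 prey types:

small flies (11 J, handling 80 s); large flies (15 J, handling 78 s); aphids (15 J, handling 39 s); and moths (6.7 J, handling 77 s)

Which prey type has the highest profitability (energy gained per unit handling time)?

Profitability E/h (J/s): small flies = 11/80 = 0.138, large flies = 15/78 = 0.192, aphids = 15/39 = 0.385, moths = 6.7/77 = 0.087.
Ranked: aphids > large flies > small flies > moths.

aphids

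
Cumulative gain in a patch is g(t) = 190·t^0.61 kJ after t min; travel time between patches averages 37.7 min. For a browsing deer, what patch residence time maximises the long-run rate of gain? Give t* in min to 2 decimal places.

By the marginal value theorem, leave when the instantaneous gain rate g'(t) equals the habitat-wide average g(t)/(T + t).
g'(t) = 0.61·190·t^-0.39. Setting 0.61·190·t^-0.39 = 190·t^0.61/(37.7+t) gives 0.61(37.7+t) = t, so 0.39·t = 0.61×37.7.
t* = 0.61×37.7/0.39 = 58.97 min.

58.97 min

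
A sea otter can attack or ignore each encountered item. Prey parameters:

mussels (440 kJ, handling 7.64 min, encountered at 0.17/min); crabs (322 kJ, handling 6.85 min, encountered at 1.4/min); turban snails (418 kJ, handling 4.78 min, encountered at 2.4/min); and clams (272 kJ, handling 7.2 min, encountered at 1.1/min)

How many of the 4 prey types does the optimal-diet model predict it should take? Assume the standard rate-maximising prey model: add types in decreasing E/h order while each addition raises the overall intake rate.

Profitabilities (E/h, kJ/min): turban snails 87.4, mussels 57.6, crabs 47, clams 37.8. Add prey in this order while the next type's profitability exceeds the intake rate on those already taken.
Rate on top 1: 80.44. mussels: 57.6 < 80.44 → exclude; stop.
Optimal diet: turban snails — 1 of 4 types.

1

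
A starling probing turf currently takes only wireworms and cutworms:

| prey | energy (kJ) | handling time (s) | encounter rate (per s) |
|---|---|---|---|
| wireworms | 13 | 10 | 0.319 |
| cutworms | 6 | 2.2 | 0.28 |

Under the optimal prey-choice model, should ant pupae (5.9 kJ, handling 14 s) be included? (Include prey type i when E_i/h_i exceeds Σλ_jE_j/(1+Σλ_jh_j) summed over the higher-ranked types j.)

No

Intake rate on the current diet: R = (0.319×13 + 0.28×6) / (1 + 0.319×10 + 0.28×2.2) = 5.827/4.806 = 1.212 kJ/s.
ant pupae: E/h = 5.9/14 = 0.4214 kJ/s.
Since 0.4214 < R, time spent handling ant pupae is better spent searching.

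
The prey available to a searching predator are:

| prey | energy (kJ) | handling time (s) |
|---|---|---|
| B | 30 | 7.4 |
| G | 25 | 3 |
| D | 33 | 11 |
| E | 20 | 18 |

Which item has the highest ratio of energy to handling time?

G

In descending order of E/h:
G: 25/3 = 8.33 kJ/s
B: 30/7.4 = 4.05 kJ/s
D: 33/11 = 3 kJ/s
E: 20/18 = 1.11 kJ/s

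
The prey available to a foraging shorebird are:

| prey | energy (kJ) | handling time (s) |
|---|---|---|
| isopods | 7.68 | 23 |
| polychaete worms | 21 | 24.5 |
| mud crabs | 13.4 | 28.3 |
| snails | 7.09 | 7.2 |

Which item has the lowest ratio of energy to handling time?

isopods

Profitability E/h (kJ/s): isopods = 7.68/23 = 0.334, polychaete worms = 21/24.5 = 0.857, mud crabs = 13.4/28.3 = 0.473, snails = 7.09/7.2 = 0.985.
Ranked: snails > polychaete worms > mud crabs > isopods.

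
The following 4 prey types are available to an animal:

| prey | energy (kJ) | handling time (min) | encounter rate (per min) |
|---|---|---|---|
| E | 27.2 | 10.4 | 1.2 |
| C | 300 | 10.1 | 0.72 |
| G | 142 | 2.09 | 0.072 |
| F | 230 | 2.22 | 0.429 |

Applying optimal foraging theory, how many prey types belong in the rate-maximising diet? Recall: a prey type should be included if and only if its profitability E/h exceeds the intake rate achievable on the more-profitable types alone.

Rank by E/h (kJ/min): F 104, G 67.9, C 29.7, E 2.62. Include each in turn until the next type's E/h falls below the running intake rate.
Rate on top 1: 50.54. G: 67.9 > 50.54 → include.
Rate on top 2: 51.78. C: 29.7 < 51.78 → exclude; stop.
Optimal diet: F, G — 2 of 4 types.

2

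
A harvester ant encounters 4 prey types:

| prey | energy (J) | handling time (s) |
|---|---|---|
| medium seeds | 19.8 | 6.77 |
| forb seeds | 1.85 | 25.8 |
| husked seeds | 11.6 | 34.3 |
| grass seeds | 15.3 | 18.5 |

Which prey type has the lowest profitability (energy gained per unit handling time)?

In descending order of E/h:
medium seeds: 19.8/6.77 = 2.92 J/s
grass seeds: 15.3/18.5 = 0.827 J/s
husked seeds: 11.6/34.3 = 0.338 J/s
forb seeds: 1.85/25.8 = 0.0717 J/s

forb seeds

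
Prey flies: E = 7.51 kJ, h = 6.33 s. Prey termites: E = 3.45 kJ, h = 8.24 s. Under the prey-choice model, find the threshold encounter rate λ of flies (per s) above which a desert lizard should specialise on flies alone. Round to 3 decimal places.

At the threshold, the rate on flies alone equals the profitability of termites: λ·7.51/(1 + λ·6.33) = 3.45/8.24 = 0.4187.
Rearranging, λ(7.51 − 0.4187×6.33) = 0.4187, so λ = 0.4187/4.86 = 0.08616 per s.

0.086 per s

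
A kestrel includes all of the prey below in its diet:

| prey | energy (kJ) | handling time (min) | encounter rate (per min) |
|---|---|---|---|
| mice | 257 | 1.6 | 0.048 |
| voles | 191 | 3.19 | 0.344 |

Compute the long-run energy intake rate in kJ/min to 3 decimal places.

35.894 kJ/min

R = Σλ_iE_i / (1 + Σλ_ih_i)
Numerator: 0.048×257 + 0.344×191 = 78.04
Denominator: 1 + 0.048×1.6 + 0.344×3.19 = 2.174
R = 78.04/2.174 = 35.89 kJ/min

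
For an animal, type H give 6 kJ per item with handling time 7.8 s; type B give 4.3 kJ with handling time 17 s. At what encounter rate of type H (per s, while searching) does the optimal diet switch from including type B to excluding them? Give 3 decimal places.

0.063 per s

Drop type B once their profitability E₂/h₂ falls below the rate achievable on type H alone: E₂/h₂ = λE₁/(1 + λh₁).
Solve for λ: λE₁h₂ = E₂(1 + λh₁) → λ(E₁h₂ − E₂h₁) = E₂ → λ = E₂/(E₁h₂ − E₂h₁).
λ = 4.3/(6×17 − 4.3×7.8) = 4.3/68.46 = 0.06281 per s.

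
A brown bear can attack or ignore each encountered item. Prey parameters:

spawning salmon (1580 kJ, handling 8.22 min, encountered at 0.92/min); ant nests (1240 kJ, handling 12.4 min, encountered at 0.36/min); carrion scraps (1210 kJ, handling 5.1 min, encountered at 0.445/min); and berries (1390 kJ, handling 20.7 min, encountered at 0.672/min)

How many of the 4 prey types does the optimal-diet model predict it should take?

2

Profitabilities (E/h, kJ/min): carrion scraps 237, spawning salmon 192, ant nests 100, berries 67.1. Add prey in this order while the next type's profitability exceeds the intake rate on those already taken.
Rate on top 1: 164.7. spawning salmon: 192 > 164.7 → include.
Rate on top 2: 183.9. ant nests: 100 < 183.9 → exclude; stop.
Optimal diet: carrion scraps, spawning salmon — 2 of 4 types.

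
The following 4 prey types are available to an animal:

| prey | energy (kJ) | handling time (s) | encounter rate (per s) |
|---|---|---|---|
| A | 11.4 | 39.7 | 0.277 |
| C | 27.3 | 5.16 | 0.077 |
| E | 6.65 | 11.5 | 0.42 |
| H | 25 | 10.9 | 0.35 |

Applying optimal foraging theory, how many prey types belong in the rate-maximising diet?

Profitabilities (E/h, kJ/s): C 5.29, H 2.29, E 0.578, A 0.287. Add prey in this order while the next type's profitability exceeds the intake rate on those already taken.
Rate on top 1: 1.504. H: 2.29 > 1.504 → include.
Rate on top 2: 2.082. E: 0.578 < 2.082 → exclude; stop.
Optimal diet: C, H — 2 of 4 types.

2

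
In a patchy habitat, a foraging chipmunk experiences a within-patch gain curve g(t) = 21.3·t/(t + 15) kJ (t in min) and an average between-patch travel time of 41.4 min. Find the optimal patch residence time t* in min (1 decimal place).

24.9 min

By the marginal value theorem, leave when the instantaneous gain rate g'(t) equals the habitat-wide average g(t)/(T + t).
g'(t) = 21.3·15/(t + 15)². Setting 21.3·15/(t+15)² = 21.3t/[(t+15)(41.4+t)] gives 15(41.4+t) = t(t+15), so t² = 15×41.4 = 621.
t* = √621 = 24.92 min.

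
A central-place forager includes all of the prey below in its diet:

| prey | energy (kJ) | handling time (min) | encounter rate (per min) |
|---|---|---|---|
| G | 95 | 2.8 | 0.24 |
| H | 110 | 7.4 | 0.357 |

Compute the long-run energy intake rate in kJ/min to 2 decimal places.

Energy encountered per unit search time: 0.24×95 + 0.357×110 = 62.07 kJ/min.
Handling time per unit search time: 0.24×2.8 + 0.357×7.4 = 3.314.
Rate = 62.07/(1 + 3.314) = 14.39 kJ/min.

14.39 kJ/min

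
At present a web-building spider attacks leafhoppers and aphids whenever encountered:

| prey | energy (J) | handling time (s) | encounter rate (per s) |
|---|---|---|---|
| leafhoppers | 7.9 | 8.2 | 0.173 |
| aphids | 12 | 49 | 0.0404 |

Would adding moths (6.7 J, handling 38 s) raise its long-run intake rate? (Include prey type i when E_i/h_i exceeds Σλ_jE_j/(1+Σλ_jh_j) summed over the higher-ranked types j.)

Current rate: (0.173×7.9 + 0.0404×12)/(1 + 0.173×8.2 + 0.0404×49) = 0.421 J/s.
Profitability of moths: 6.7/38 = 0.1763 J/s.
Since 0.1763 < R, time spent handling moths is better spent searching.

No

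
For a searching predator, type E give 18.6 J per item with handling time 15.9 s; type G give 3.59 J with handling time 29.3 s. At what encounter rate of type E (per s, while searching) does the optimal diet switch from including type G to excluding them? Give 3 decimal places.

The zero-one rule: include type G iff E₂/h₂ > λE₁/(1+λh₁). Equality gives the switch point.
λE₁h₂ = E₂ + λE₂h₁ ⇒ λ = E₂/(E₁h₂ − E₂h₁) = 3.59/(545 − 57.08) = 0.007358 per s.

0.007 per s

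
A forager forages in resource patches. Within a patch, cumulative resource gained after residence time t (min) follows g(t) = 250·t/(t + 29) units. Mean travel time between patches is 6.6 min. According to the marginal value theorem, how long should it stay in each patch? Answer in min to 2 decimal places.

13.83 min

Maximise g(t)/(T+t): set derivative to zero → g'(t)(T+t) = g(t).
g'(t) = 250·29/(t + 29)². Setting 250·29/(t+29)² = 250t/[(t+29)(6.6+t)] gives 29(6.6+t) = t(t+29), so t² = 29×6.6 = 191.4.
t* = √191.4 = 13.83 min.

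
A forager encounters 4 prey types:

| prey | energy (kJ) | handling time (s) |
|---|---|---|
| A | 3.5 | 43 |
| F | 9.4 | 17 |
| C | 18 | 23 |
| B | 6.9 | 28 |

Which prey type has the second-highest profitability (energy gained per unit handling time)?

F

In descending order of E/h:
C: 18/23 = 0.783 kJ/s
F: 9.4/17 = 0.553 kJ/s
B: 6.9/28 = 0.246 kJ/s
A: 3.5/43 = 0.0814 kJ/s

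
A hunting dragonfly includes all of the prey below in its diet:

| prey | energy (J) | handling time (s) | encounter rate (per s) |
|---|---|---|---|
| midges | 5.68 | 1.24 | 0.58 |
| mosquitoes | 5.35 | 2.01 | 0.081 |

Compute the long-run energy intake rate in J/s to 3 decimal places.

R = Σλ_iE_i / (1 + Σλ_ih_i)
Numerator: 0.58×5.68 + 0.081×5.35 = 3.728
Denominator: 1 + 0.58×1.24 + 0.081×2.01 = 1.882
R = 3.728/1.882 = 1.981 J/s

1.981 J/s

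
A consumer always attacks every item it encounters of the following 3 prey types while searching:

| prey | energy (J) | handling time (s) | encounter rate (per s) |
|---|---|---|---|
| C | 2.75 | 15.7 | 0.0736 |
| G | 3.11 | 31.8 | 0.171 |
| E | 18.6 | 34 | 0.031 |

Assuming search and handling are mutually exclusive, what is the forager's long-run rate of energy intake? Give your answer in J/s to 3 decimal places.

R = Σλ_iE_i / (1 + Σλ_ih_i)
Numerator: 0.0736×2.75 + 0.171×3.11 + 0.031×18.6 = 1.311
Denominator: 1 + 0.0736×15.7 + 0.171×31.8 + 0.031×34 = 8.647
R = 1.311/8.647 = 0.1516 J/s

0.152 J/s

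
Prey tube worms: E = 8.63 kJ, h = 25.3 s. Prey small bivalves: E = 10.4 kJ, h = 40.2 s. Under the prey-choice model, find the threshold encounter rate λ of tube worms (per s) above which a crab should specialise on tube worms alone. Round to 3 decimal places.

Drop small bivalves once their profitability E₂/h₂ falls below the rate achievable on tube worms alone: E₂/h₂ = λE₁/(1 + λh₁).
Solve for λ: λE₁h₂ = E₂(1 + λh₁) → λ(E₁h₂ − E₂h₁) = E₂ → λ = E₂/(E₁h₂ − E₂h₁).
λ = 10.4/(8.63×40.2 − 10.4×25.3) = 10.4/83.81 = 0.1241 per s.

0.124 per s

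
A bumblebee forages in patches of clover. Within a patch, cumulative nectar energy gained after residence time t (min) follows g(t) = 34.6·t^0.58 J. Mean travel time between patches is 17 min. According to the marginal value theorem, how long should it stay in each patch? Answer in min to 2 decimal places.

Maximise g(t)/(T+t): set derivative to zero → g'(t)(T+t) = g(t).
g'(t) = 0.58·34.6·t^-0.42. Setting 0.58·34.6·t^-0.42 = 34.6·t^0.58/(17+t) gives 0.58(17+t) = t, so 0.42·t = 0.58×17.
t* = 0.58×17/0.42 = 23.48 min.

23.48 min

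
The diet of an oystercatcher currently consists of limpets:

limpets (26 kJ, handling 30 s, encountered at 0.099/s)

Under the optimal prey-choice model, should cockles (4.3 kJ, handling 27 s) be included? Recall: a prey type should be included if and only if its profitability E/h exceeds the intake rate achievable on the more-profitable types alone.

No

Intake rate on the current diet: R = (0.099×26) / (1 + 0.099×30) = 2.574/3.97 = 0.6484 kJ/s.
Profitability of cockles: 4.3/27 = 0.1593 kJ/s.
0.1593 < 0.6484, so adding cockles would lower the average — exclude it.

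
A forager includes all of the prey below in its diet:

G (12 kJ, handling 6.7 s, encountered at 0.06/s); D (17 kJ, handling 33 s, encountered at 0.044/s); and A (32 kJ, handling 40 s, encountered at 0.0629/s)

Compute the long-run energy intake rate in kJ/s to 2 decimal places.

R = Σλ_iE_i / (1 + Σλ_ih_i)
Numerator: 0.06×12 + 0.044×17 + 0.0629×32 = 3.481
Denominator: 1 + 0.06×6.7 + 0.044×33 + 0.0629×40 = 5.37
R = 3.481/5.37 = 0.6482 kJ/s

0.65 kJ/s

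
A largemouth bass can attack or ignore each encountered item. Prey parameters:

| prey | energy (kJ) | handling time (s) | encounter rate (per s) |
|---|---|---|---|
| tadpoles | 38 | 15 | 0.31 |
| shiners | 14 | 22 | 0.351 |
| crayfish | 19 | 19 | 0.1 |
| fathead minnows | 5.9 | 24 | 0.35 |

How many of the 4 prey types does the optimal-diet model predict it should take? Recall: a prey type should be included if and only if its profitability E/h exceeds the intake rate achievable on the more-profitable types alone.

1

Rank by E/h (kJ/s): tadpoles 2.53, crayfish 1, shiners 0.636, fathead minnows 0.246. Include each in turn until the next type's E/h falls below the running intake rate.
Rate on top 1: 2.085. crayfish: 1 < 2.085 → exclude; stop.
Optimal diet: tadpoles — 1 of 4 types.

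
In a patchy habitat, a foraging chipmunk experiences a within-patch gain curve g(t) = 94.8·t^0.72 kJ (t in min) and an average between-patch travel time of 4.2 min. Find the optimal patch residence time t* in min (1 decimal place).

Maximise g(t)/(T+t): set derivative to zero → g'(t)(T+t) = g(t).
g'(t) = 0.72·94.8·t^-0.28. Setting 0.72·94.8·t^-0.28 = 94.8·t^0.72/(4.2+t) gives 0.72(4.2+t) = t, so 0.28·t = 0.72×4.2.
t* = 0.72×4.2/0.28 = 10.8 min.

10.8 min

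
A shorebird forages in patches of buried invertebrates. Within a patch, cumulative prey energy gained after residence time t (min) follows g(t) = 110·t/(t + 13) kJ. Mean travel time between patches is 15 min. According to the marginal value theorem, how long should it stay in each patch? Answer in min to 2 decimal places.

13.96 min

Maximise g(t)/(T+t): set derivative to zero → g'(t)(T+t) = g(t).
g'(t) = 110·13/(t + 13)². Setting 110·13/(t+13)² = 110t/[(t+13)(15+t)] gives 13(15+t) = t(t+13), so t² = 13×15 = 195.
t* = √195 = 13.96 min.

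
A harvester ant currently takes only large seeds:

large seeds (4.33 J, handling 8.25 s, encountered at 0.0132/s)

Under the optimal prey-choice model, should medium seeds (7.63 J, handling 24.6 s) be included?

On large seeds alone, R = ΣλE/(1+Σλh) = 0.05716/1.109 = 0.05154 J/s.
Profitability of medium seeds: 7.63/24.6 = 0.3102 J/s.
Since 0.3102 > R, including medium seeds increases the long-run rate.

Yes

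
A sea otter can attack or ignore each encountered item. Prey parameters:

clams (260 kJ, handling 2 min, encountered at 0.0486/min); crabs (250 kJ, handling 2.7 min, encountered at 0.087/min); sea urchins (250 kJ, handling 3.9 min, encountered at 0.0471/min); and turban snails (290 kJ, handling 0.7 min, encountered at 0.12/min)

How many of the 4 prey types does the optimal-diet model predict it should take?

4

E/h in descending order: turban snails 414, clams 130, crabs 92.6, sea urchins 64.1 kJ/min. The optimal diet is the largest prefix of this list for which every included type satisfies E_i/h_i > R on the types above it.
Rate on top 1: 32.1. clams: 130 > 32.1 → include.
Rate on top 2: 40.16. crabs: 92.6 > 40.16 → include.
Rate on top 3: 48.86. sea urchins: 64.1 > 48.86 → include.
Optimal diet: turban snails, clams, crabs, sea urchins — 4 of 4 types.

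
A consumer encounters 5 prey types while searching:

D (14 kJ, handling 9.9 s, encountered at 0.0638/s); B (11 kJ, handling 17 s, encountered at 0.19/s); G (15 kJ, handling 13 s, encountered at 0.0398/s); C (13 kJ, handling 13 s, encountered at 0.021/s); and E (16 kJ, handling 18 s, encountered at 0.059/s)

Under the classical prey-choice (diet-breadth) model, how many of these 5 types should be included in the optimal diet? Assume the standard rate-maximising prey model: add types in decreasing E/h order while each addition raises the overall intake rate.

4

E/h in descending order: D 1.41, G 1.15, C 1, E 0.889, B 0.647 kJ/s. The optimal diet is the largest prefix of this list for which every included type satisfies E_i/h_i > R on the types above it.
Rate on top 1: 0.5474. G: 1.15 > 0.5474 → include.
Rate on top 2: 0.6934. C: 1 > 0.6934 → include.
Rate on top 3: 0.728. E: 0.889 > 0.728 → include.
Rate on top 4: 0.777. B: 0.647 < 0.777 → exclude; stop.
Optimal diet: D, G, C, E — 4 of 5 types.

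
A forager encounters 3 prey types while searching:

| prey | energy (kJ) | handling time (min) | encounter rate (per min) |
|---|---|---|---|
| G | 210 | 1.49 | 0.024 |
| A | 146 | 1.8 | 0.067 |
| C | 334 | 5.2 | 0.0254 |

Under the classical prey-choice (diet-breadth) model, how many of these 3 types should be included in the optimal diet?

3

Rank by E/h (kJ/min): G 141, A 81.1, C 64.2. Include each in turn until the next type's E/h falls below the running intake rate.
Rate on top 1: 4.866. A: 81.1 > 4.866 → include.
Rate on top 2: 12.82. C: 64.2 > 12.82 → include.
Optimal diet: G, A, C — 3 of 3 types.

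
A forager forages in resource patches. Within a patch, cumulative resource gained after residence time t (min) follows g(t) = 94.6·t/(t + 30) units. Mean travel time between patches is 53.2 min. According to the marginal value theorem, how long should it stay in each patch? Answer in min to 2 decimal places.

Maximise g(t)/(T+t): set derivative to zero → g'(t)(T+t) = g(t).
g'(t) = 94.6·30/(t + 30)². Setting 94.6·30/(t+30)² = 94.6t/[(t+30)(53.2+t)] gives 30(53.2+t) = t(t+30), so t² = 30×53.2 = 1596.
t* = √1596 = 39.95 min.

39.95 min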